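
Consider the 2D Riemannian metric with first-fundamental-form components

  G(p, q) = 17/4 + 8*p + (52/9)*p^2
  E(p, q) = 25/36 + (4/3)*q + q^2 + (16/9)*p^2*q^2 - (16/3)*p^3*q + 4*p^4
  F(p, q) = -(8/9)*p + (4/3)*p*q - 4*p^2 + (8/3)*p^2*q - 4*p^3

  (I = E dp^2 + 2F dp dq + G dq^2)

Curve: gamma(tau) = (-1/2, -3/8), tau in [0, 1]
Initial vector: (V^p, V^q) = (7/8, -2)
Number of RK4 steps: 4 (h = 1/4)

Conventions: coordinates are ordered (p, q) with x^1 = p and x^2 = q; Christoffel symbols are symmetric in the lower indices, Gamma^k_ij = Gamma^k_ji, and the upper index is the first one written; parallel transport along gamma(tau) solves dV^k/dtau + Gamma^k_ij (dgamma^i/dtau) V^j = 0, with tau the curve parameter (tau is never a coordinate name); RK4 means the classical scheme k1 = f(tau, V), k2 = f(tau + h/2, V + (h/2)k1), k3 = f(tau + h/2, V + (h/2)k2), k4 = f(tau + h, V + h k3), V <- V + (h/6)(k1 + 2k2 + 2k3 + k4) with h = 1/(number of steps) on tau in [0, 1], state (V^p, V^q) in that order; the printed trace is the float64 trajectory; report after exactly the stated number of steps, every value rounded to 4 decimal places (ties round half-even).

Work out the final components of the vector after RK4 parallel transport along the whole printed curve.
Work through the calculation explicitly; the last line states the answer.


gamma'(tau) = (0, 0); f(tau, V)^k = -Gamma^k_ij(gamma(tau)) gamma'^i(tau) V^j; h = 1/4; intermediate values shown to 6 dp
curve data and Christoffel symbols at the stage parameters:
  tau = 0.000000: gamma = (-0.500000, -0.375000), gamma' = (0.000000, 0.000000); Gamma_ppp = -0.934915, Gamma_ppq = 1.250198, Gamma_pqq = -2.807623, Gamma_qpp = 0.059511, Gamma_qpq = 0.696728, Gamma_qqq = -0.092053
  tau = 0.125000: gamma = (-0.500000, -0.375000), gamma' = (0.000000, 0.000000); Gamma_ppp = -0.934915, Gamma_ppq = 1.250198, Gamma_pqq = -2.807623, Gamma_qpp = 0.059511, Gamma_qpq = 0.696728, Gamma_qqq = -0.092053
  tau = 0.250000: gamma = (-0.500000, -0.375000), gamma' = (0.000000, 0.000000); Gamma_ppp = -0.934915, Gamma_ppq = 1.250198, Gamma_pqq = -2.807623, Gamma_qpp = 0.059511, Gamma_qpq = 0.696728, Gamma_qqq = -0.092053
  tau = 0.375000: gamma = (-0.500000, -0.375000), gamma' = (0.000000, 0.000000); Gamma_ppp = -0.934915, Gamma_ppq = 1.250198, Gamma_pqq = -2.807623, Gamma_qpp = 0.059511, Gamma_qpq = 0.696728, Gamma_qqq = -0.092053
  tau = 0.500000: gamma = (-0.500000, -0.375000), gamma' = (0.000000, 0.000000); Gamma_ppp = -0.934915, Gamma_ppq = 1.250198, Gamma_pqq = -2.807623, Gamma_qpp = 0.059511, Gamma_qpq = 0.696728, Gamma_qqq = -0.092053
  tau = 0.625000: gamma = (-0.500000, -0.375000), gamma' = (0.000000, 0.000000); Gamma_ppp = -0.934915, Gamma_ppq = 1.250198, Gamma_pqq = -2.807623, Gamma_qpp = 0.059511, Gamma_qpq = 0.696728, Gamma_qqq = -0.092053
  tau = 0.750000: gamma = (-0.500000, -0.375000), gamma' = (0.000000, 0.000000); Gamma_ppp = -0.934915, Gamma_ppq = 1.250198, Gamma_pqq = -2.807623, Gamma_qpp = 0.059511, Gamma_qpq = 0.696728, Gamma_qqq = -0.092053
  tau = 0.875000: gamma = (-0.500000, -0.375000), gamma' = (0.000000, 0.000000); Gamma_ppp = -0.934915, Gamma_ppq = 1.250198, Gamma_pqq = -2.807623, Gamma_qpp = 0.059511, Gamma_qpq = 0.696728, Gamma_qqq = -0.092053
  tau = 1.000000: gamma = (-0.500000, -0.375000), gamma' = (0.000000, 0.000000); Gamma_ppp = -0.934915, Gamma_ppq = 1.250198, Gamma_pqq = -2.807623, Gamma_qpp = 0.059511, Gamma_qpq = 0.696728, Gamma_qqq = -0.092053
step 0: V^p = 0.8750, V^q = -2.0000
step 1: k1 = (0.000000, 0.000000), k2 = (0.000000, 0.000000), k3 = (0.000000, 0.000000), k4 = (0.000000, 0.000000); V <- V + (h/6)(k1 + 2k2 + 2k3 + k4): V^p = 0.8750, V^q = -2.0000
step 2: k1 = (0.000000, 0.000000), k2 = (0.000000, 0.000000), k3 = (0.000000, 0.000000), k4 = (0.000000, 0.000000); V <- V + (h/6)(k1 + 2k2 + 2k3 + k4): V^p = 0.8750, V^q = -2.0000
step 3: k1 = (0.000000, 0.000000), k2 = (0.000000, 0.000000), k3 = (0.000000, 0.000000), k4 = (0.000000, 0.000000); V <- V + (h/6)(k1 + 2k2 + 2k3 + k4): V^p = 0.8750, V^q = -2.0000
step 4: k1 = (0.000000, 0.000000), k2 = (0.000000, 0.000000), k3 = (0.000000, 0.000000), k4 = (0.000000, 0.000000); V <- V + (h/6)(k1 + 2k2 + 2k3 + k4): V^p = 0.8750, V^q = -2.0000

Answer: V^p = 0.8750, V^q = -2.0000


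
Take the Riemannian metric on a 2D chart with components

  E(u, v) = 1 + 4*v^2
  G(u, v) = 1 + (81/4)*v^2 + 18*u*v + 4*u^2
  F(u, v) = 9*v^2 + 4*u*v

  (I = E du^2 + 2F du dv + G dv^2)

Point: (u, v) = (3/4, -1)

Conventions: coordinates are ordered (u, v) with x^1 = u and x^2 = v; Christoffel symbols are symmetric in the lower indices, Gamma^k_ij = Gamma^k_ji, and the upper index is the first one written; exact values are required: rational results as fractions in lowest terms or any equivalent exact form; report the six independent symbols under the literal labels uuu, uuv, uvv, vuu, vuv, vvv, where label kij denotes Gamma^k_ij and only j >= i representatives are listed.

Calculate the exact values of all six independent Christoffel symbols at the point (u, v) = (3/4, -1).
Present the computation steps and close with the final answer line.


E = 5, F = 6, G = 10 at the point
E_u = 0, E_v = -8, F_u = -4, F_v = -15, G_u = -12, G_v = -27
EG - F^2 = 14;  g^inv = (1/14) * [[10, -6], [-6, 5]]
first-kind symbols [ij,l] = (1/2)(d_i g_jl + d_j g_il - d_l g_ij): [uu,u] = E_u/2 = 0, [uu,v] = F_u - E_v/2 = 0, [uv,u] = E_v/2 = -4, [uv,v] = G_u/2 = -6, [vv,u] = F_v - G_u/2 = -9, [vv,v] = G_v/2 = -27/2
Gamma^u_ij = (G*[ij,u] - F*[ij,v])/(EG - F^2), Gamma^v_ij = (E*[ij,v] - F*[ij,u])/(EG - F^2)

Answer: Gamma_uuu = 0, Gamma_uuv = -2/7, Gamma_uvv = -9/14, Gamma_vuu = 0, Gamma_vuv = -3/7, Gamma_vvv = -27/28


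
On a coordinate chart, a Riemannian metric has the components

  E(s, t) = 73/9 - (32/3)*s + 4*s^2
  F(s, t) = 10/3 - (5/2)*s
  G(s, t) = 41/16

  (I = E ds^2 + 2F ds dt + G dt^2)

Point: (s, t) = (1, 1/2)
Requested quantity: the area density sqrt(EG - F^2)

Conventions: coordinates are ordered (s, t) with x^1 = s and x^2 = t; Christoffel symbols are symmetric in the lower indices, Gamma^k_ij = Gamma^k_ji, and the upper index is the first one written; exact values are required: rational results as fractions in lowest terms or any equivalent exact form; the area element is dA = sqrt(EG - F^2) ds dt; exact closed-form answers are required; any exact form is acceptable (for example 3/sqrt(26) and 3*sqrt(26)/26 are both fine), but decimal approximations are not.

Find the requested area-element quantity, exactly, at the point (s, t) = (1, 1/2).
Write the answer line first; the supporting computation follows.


Answer: sqrt(EG - F^2) = sqrt(433)/12

E = 13/9, F = 5/6, G = 41/16; EG - F^2 = 433/144


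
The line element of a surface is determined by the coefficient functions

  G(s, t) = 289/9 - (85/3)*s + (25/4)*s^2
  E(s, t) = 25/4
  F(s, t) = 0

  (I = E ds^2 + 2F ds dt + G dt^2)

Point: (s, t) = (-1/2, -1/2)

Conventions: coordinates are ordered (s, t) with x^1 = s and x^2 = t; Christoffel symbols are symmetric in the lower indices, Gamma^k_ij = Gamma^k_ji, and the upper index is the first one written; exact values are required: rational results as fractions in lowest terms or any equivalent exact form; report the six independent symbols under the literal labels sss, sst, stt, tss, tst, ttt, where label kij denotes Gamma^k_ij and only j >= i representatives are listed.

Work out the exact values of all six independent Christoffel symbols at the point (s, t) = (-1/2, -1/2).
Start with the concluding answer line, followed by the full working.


Answer: Gamma_sss = 0, Gamma_sst = 0, Gamma_stt = 83/30, Gamma_tss = 0, Gamma_tst = -30/83, Gamma_ttt = 0

E = 25/4, F = 0, G = 6889/144 at the point
E_s = 0, E_t = 0, F_s = 0, F_t = 0, G_s = -415/12, G_t = 0
EG - F^2 = 172225/576;  g^inv = (576/172225) * [[6889/144, 0], [0, 25/4]]
first-kind symbols [ij,l] = (1/2)(d_i g_jl + d_j g_il - d_l g_ij): [ss,s] = E_s/2 = 0, [ss,t] = F_s - E_t/2 = 0, [st,s] = E_t/2 = 0, [st,t] = G_s/2 = -415/24, [tt,s] = F_t - G_s/2 = 415/24, [tt,t] = G_t/2 = 0
Gamma^s_ij = (G*[ij,s] - F*[ij,t])/(EG - F^2), Gamma^t_ij = (E*[ij,t] - F*[ij,s])/(EG - F^2)


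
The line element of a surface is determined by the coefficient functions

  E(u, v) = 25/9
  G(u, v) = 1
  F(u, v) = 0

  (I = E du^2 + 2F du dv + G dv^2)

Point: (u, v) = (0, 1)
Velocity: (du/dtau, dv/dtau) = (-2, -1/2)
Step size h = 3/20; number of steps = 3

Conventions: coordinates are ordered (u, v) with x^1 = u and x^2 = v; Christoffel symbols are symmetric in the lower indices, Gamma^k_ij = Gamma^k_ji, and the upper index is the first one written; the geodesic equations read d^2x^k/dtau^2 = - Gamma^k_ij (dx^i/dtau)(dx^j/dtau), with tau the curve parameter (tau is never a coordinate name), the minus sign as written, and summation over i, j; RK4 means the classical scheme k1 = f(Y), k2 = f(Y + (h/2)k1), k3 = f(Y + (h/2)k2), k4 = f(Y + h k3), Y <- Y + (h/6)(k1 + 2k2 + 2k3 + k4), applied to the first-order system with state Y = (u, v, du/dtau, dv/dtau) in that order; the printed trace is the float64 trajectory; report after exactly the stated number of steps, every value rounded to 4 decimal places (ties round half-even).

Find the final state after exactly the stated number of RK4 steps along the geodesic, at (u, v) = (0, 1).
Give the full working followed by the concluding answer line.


f(Y) = (du/dtau, dv/dtau, -Gamma^u_ij Y'^i Y'^j, -Gamma^v_ij Y'^i Y'^j) with the Gammas evaluated at the stage position; h = 0.150000; intermediate values shown to 6 dp
step 0: u = 0.0000, v = 1.0000, du/dtau = -2.0000, dv/dtau = -0.5000
step 1:
  k1: at (u, v) = (0.000000, 1.000000), (du/dtau, dv/dtau) = (-2.000000, -0.500000); Gamma_uuu = 0.000000, Gamma_uuv = 0.000000, Gamma_uvv = 0.000000, Gamma_vuu = 0.000000, Gamma_vuv = 0.000000, Gamma_vvv = 0.000000; k1 = (-2.000000, -0.500000, 0.000000, 0.000000)
  k2: at (u, v) = (-0.150000, 0.962500), (du/dtau, dv/dtau) = (-2.000000, -0.500000); Gamma_uuu = 0.000000, Gamma_uuv = 0.000000, Gamma_uvv = 0.000000, Gamma_vuu = 0.000000, Gamma_vuv = 0.000000, Gamma_vvv = 0.000000; k2 = (-2.000000, -0.500000, 0.000000, 0.000000)
  k3: at (u, v) = (-0.150000, 0.962500), (du/dtau, dv/dtau) = (-2.000000, -0.500000); Gamma_uuu = 0.000000, Gamma_uuv = 0.000000, Gamma_uvv = 0.000000, Gamma_vuu = 0.000000, Gamma_vuv = 0.000000, Gamma_vvv = 0.000000; k3 = (-2.000000, -0.500000, 0.000000, 0.000000)
  k4: at (u, v) = (-0.300000, 0.925000), (du/dtau, dv/dtau) = (-2.000000, -0.500000); Gamma_uuu = 0.000000, Gamma_uuv = 0.000000, Gamma_uvv = 0.000000, Gamma_vuu = 0.000000, Gamma_vuv = 0.000000, Gamma_vvv = 0.000000; k4 = (-2.000000, -0.500000, 0.000000, 0.000000)
  Y <- Y + (h/6)(k1 + 2k2 + 2k3 + k4): u = -0.3000, v = 0.9250, du/dtau = -2.0000, dv/dtau = -0.5000
step 2:
  k1: at (u, v) = (-0.300000, 0.925000), (du/dtau, dv/dtau) = (-2.000000, -0.500000); Gamma_uuu = 0.000000, Gamma_uuv = 0.000000, Gamma_uvv = 0.000000, Gamma_vuu = 0.000000, Gamma_vuv = 0.000000, Gamma_vvv = 0.000000; k1 = (-2.000000, -0.500000, 0.000000, 0.000000)
  k2: at (u, v) = (-0.450000, 0.887500), (du/dtau, dv/dtau) = (-2.000000, -0.500000); Gamma_uuu = 0.000000, Gamma_uuv = 0.000000, Gamma_uvv = 0.000000, Gamma_vuu = 0.000000, Gamma_vuv = 0.000000, Gamma_vvv = 0.000000; k2 = (-2.000000, -0.500000, 0.000000, 0.000000)
  k3: at (u, v) = (-0.450000, 0.887500), (du/dtau, dv/dtau) = (-2.000000, -0.500000); Gamma_uuu = 0.000000, Gamma_uuv = 0.000000, Gamma_uvv = 0.000000, Gamma_vuu = 0.000000, Gamma_vuv = 0.000000, Gamma_vvv = 0.000000; k3 = (-2.000000, -0.500000, 0.000000, 0.000000)
  k4: at (u, v) = (-0.600000, 0.850000), (du/dtau, dv/dtau) = (-2.000000, -0.500000); Gamma_uuu = 0.000000, Gamma_uuv = 0.000000, Gamma_uvv = 0.000000, Gamma_vuu = 0.000000, Gamma_vuv = 0.000000, Gamma_vvv = 0.000000; k4 = (-2.000000, -0.500000, 0.000000, 0.000000)
  Y <- Y + (h/6)(k1 + 2k2 + 2k3 + k4): u = -0.6000, v = 0.8500, du/dtau = -2.0000, dv/dtau = -0.5000
step 3:
  k1: at (u, v) = (-0.600000, 0.850000), (du/dtau, dv/dtau) = (-2.000000, -0.500000); Gamma_uuu = 0.000000, Gamma_uuv = 0.000000, Gamma_uvv = 0.000000, Gamma_vuu = 0.000000, Gamma_vuv = 0.000000, Gamma_vvv = 0.000000; k1 = (-2.000000, -0.500000, 0.000000, 0.000000)
  k2: at (u, v) = (-0.750000, 0.812500), (du/dtau, dv/dtau) = (-2.000000, -0.500000); Gamma_uuu = 0.000000, Gamma_uuv = 0.000000, Gamma_uvv = 0.000000, Gamma_vuu = 0.000000, Gamma_vuv = 0.000000, Gamma_vvv = 0.000000; k2 = (-2.000000, -0.500000, 0.000000, 0.000000)
  k3: at (u, v) = (-0.750000, 0.812500), (du/dtau, dv/dtau) = (-2.000000, -0.500000); Gamma_uuu = 0.000000, Gamma_uuv = 0.000000, Gamma_uvv = 0.000000, Gamma_vuu = 0.000000, Gamma_vuv = 0.000000, Gamma_vvv = 0.000000; k3 = (-2.000000, -0.500000, 0.000000, 0.000000)
  k4: at (u, v) = (-0.900000, 0.775000), (du/dtau, dv/dtau) = (-2.000000, -0.500000); Gamma_uuu = 0.000000, Gamma_uuv = 0.000000, Gamma_uvv = 0.000000, Gamma_vuu = 0.000000, Gamma_vuv = 0.000000, Gamma_vvv = 0.000000; k4 = (-2.000000, -0.500000, 0.000000, 0.000000)
  Y <- Y + (h/6)(k1 + 2k2 + 2k3 + k4): u = -0.9000, v = 0.7750, du/dtau = -2.0000, dv/dtau = -0.5000

Answer: u = -0.9000, v = 0.7750, du/dtau = -2.0000, dv/dtau = -0.5000


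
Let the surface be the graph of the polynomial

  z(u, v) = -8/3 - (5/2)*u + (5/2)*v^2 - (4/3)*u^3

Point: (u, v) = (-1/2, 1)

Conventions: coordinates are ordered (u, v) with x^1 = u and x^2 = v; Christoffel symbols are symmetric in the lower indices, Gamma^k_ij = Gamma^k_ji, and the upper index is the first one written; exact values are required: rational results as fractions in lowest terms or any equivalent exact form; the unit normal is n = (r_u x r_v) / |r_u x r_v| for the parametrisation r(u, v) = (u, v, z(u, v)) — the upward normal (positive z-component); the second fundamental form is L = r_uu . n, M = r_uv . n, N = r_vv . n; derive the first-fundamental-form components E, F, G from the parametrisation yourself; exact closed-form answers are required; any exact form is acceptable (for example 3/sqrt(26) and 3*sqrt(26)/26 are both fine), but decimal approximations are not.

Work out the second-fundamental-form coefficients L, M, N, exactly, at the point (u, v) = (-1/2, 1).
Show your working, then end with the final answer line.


z_u = -7/2, z_v = 5, z_uu = 4, z_uv = 0, z_vv = 5
E = 53/4, F = -35/2, G = 26; answer radicand W^2 = 153/4
unnormalised second-form numerators: l = 4, m = 0, n = 5; L = l/sqrt(153/4), and similarly M = m/sqrt(W^2), N = n/sqrt(W^2)

Answer: L = 8*sqrt(17)/51, M = 0, N = 10*sqrt(17)/51


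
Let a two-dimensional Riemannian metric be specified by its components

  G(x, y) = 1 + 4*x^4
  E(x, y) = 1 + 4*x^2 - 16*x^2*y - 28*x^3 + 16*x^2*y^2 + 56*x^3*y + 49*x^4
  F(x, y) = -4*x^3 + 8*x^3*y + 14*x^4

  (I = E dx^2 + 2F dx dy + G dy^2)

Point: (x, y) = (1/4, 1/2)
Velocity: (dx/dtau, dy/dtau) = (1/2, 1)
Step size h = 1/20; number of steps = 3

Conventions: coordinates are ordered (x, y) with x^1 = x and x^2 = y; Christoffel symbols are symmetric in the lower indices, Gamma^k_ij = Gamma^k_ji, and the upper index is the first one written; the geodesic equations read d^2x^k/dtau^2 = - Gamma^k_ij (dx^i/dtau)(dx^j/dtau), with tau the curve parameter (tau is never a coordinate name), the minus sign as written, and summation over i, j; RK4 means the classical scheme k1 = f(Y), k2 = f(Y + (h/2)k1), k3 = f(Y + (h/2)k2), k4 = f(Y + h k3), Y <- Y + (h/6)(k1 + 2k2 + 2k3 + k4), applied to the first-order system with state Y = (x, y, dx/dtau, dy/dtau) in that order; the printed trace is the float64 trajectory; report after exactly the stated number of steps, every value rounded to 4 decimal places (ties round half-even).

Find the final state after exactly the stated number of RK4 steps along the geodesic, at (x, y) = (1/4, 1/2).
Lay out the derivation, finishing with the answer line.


f(Y) = (dx/dtau, dy/dtau, -Gamma^x_ij Y'^i Y'^j, -Gamma^y_ij Y'^i Y'^j) with the Gammas evaluated at the stage position; h = 0.050000; intermediate values shown to 6 dp
step 0: x = 0.2500, y = 0.5000, dx/dtau = 0.5000, dy/dtau = 1.0000
step 1:
  k1: at (x, y) = (0.250000, 0.500000), (dx/dtau, dy/dtau) = (0.500000, 1.000000); Gamma_xxx = 1.268608, Gamma_xxy = 0.362460, Gamma_xyy = 0.000000, Gamma_yxx = 0.362460, Gamma_yxy = 0.103560, Gamma_yyy = 0.000000; k1 = (0.500000, 1.000000, -0.679612, -0.194175)
  k2: at (x, y) = (0.262500, 0.525000), (dx/dtau, dy/dtau) = (0.483010, 0.995146); Gamma_xxx = 1.502701, Gamma_xxy = 0.417970, Gamma_xyy = 0.000000, Gamma_yxx = 0.407184, Gamma_yxy = 0.113256, Gamma_yyy = 0.000000; k2 = (0.483010, 0.995146, -0.752385, -0.203872)
  k3: at (x, y) = (0.262075, 0.524879), (dx/dtau, dy/dtau) = (0.481190, 0.994903); Gamma_xxx = 1.497242, Gamma_xxy = 0.416487, Gamma_xyy = 0.000000, Gamma_yxx = 0.405772, Gamma_yxy = 0.112873, Gamma_yyy = 0.000000; k3 = (0.481190, 0.994903, -0.745454, -0.202028)
  k4: at (x, y) = (0.274060, 0.549745), (dx/dtau, dy/dtau) = (0.462727, 0.989899); Gamma_xxx = 1.722905, Gamma_xxy = 0.467989, Gamma_xyy = 0.000000, Gamma_yxx = 0.445999, Gamma_yxy = 0.121146, Gamma_yyy = 0.000000; k4 = (0.462727, 0.989899, -0.797630, -0.206478)
  Y <- Y + (h/6)(k1 + 2k2 + 2k3 + k4): x = 0.2741, y = 0.5497, dx/dtau = 0.4627, dy/dtau = 0.9899
step 2:
  k1: at (x, y) = (0.274093, 0.549750), (dx/dtau, dy/dtau) = (0.462726, 0.989896); Gamma_xxx = 1.723307, Gamma_xxy = 0.468098, Gamma_xyy = 0.000000, Gamma_yxx = 0.446104, Gamma_yxy = 0.121174, Gamma_yyy = 0.000000; k1 = (0.462726, 0.989896, -0.797811, -0.206525)
  k2: at (x, y) = (0.285661, 0.574497), (dx/dtau, dy/dtau) = (0.442780, 0.984733); Gamma_xxx = 1.935237, Gamma_xxy = 0.514583, Gamma_xyy = 0.000000, Gamma_yxx = 0.481213, Gamma_yxy = 0.127955, Gamma_yyy = 0.000000; k2 = (0.442780, 0.984733, -0.828149, -0.205926)
  k3: at (x, y) = (0.285162, 0.574368), (dx/dtau, dy/dtau) = (0.442022, 0.984748); Gamma_xxx = 1.929341, Gamma_xxy = 0.513014, Gamma_xyy = 0.000000, Gamma_yxx = 0.479746, Gamma_yxy = 0.127565, Gamma_yyy = 0.000000; k3 = (0.442022, 0.984748, -0.823571, -0.204788)
  k4: at (x, y) = (0.296194, 0.598987), (dx/dtau, dy/dtau) = (0.421547, 0.979657); Gamma_xxx = 2.122006, Gamma_xxy = 0.553442, Gamma_xyy = 0.000000, Gamma_yxx = 0.509070, Gamma_yxy = 0.132771, Gamma_yyy = 0.000000; k4 = (0.421547, 0.979657, -0.834196, -0.200124)
  Y <- Y + (h/6)(k1 + 2k2 + 2k3 + k4): x = 0.2962, y = 0.5990, dx/dtau = 0.4216, dy/dtau = 0.9797
step 3:
  k1: at (x, y) = (0.296208, 0.598988), (dx/dtau, dy/dtau) = (0.421597, 0.979662); Gamma_xxx = 2.122154, Gamma_xxy = 0.553483, Gamma_xyy = 0.000000, Gamma_yxx = 0.509110, Gamma_yxy = 0.132782, Gamma_yyy = 0.000000; k1 = (0.421597, 0.979662, -0.834402, -0.200175)
  k2: at (x, y) = (0.306748, 0.623479), (dx/dtau, dy/dtau) = (0.400737, 0.974658); Gamma_xxx = 2.293080, Gamma_xxy = 0.587586, Gamma_xyy = 0.000000, Gamma_yxx = 0.532645, Gamma_yxy = 0.136487, Gamma_yyy = 0.000000; k2 = (0.400737, 0.974658, -0.827246, -0.192156)
  k3: at (x, y) = (0.306227, 0.623354), (dx/dtau, dy/dtau) = (0.400916, 0.974858); Gamma_xxx = 2.287980, Gamma_xxy = 0.586238, Gamma_xyy = 0.000000, Gamma_yxx = 0.531391, Gamma_yxy = 0.136156, Gamma_yyy = 0.000000; k3 = (0.400916, 0.974858, -0.826001, -0.191842)
  k4: at (x, y) = (0.316254, 0.647731), (dx/dtau, dy/dtau) = (0.380297, 0.970070); Gamma_xxx = 2.436739, Gamma_xxy = 0.614233, Gamma_xyy = 0.000000, Gamma_yxx = 0.549526, Gamma_yxy = 0.138520, Gamma_yyy = 0.000000; k4 = (0.380297, 0.970070, -0.805614, -0.181680)
  Y <- Y + (h/6)(k1 + 2k2 + 2k3 + k4): x = 0.3163, y = 0.6477, dx/dtau = 0.3804, dy/dtau = 0.9701

Answer: x = 0.3163, y = 0.6477, dx/dtau = 0.3804, dy/dtau = 0.9701


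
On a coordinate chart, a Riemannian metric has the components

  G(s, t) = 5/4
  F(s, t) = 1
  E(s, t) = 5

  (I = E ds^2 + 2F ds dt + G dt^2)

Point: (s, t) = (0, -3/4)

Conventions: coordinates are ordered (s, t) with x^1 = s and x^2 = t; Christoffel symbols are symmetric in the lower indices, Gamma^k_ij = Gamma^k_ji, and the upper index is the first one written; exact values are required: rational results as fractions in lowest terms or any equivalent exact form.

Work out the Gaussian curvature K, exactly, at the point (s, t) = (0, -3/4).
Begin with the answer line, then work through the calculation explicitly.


Answer: K = 0

E = 5, F = 1, G = 5/4, EG - F^2 = 21/4 at the point
E_s = 0, E_t = 0, F_s = 0, F_t = 0, G_s = 0, G_t = 0
E_tt = 0, F_st = 0, G_ss = 0
By Brioschi, K is (det M1 - det M2) divided by (EG - F^2) squared.
M1 = [[-E_tt/2 + F_st - G_ss/2, E_s/2, F_s - E_t/2], [F_t - G_s/2, E, F], [G_t/2, F, G]] = [[0, 0, 0], [0, 5, 1], [0, 1, 5/4]]; det M1 = 0
M2 = [[0, E_t/2, G_s/2], [E_t/2, E, F], [G_s/2, F, G]] = [[0, 0, 0], [0, 5, 1], [0, 1, 5/4]]; det M2 = 0
det M1 - det M2 = 0; K = 0 / (21/4)^2 = 0


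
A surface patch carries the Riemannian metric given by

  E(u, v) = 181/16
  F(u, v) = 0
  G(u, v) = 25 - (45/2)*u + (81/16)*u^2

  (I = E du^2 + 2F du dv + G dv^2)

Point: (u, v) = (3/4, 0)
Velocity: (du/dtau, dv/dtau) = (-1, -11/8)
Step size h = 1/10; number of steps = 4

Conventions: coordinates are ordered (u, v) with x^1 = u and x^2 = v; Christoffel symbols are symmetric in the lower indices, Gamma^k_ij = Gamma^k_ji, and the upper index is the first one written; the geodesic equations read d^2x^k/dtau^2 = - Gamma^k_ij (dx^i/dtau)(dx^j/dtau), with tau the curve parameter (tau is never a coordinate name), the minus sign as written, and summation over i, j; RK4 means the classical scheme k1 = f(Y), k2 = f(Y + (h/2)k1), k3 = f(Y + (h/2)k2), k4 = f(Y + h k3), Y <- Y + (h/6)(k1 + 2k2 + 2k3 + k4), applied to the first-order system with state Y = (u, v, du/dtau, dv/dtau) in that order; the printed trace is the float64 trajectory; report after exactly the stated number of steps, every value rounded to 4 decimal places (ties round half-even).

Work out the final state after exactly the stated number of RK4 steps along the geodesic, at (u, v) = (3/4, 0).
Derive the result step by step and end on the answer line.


f(Y) = (du/dtau, dv/dtau, -Gamma^u_ij Y'^i Y'^j, -Gamma^v_ij Y'^i Y'^j) with the Gammas evaluated at the stage position; h = 0.100000; intermediate values shown to 6 dp
step 0: u = 0.7500, v = 0.0000, du/dtau = -1.0000, dv/dtau = -1.3750
step 1:
  k1: at (u, v) = (0.750000, 0.000000), (du/dtau, dv/dtau) = (-1.000000, -1.375000); Gamma_uuu = 0.000000, Gamma_uuv = 0.000000, Gamma_uvv = 0.658840, Gamma_vuu = 0.000000, Gamma_vuv = -0.679245, Gamma_vvv = 0.000000; k1 = (-1.000000, -1.375000, -1.245619, 1.867925)
  k2: at (u, v) = (0.700000, -0.068750), (du/dtau, dv/dtau) = (-1.062281, -1.281604); Gamma_uuu = 0.000000, Gamma_uuv = 0.000000, Gamma_uvv = 0.681215, Gamma_vuu = 0.000000, Gamma_vuv = -0.656934, Gamma_vvv = 0.000000; k2 = (-1.062281, -1.281604, -1.118902, 1.788731)
  k3: at (u, v) = (0.696886, -0.064080), (du/dtau, dv/dtau) = (-1.055945, -1.285563); Gamma_uuu = 0.000000, Gamma_uuv = 0.000000, Gamma_uvv = 0.682609, Gamma_vuu = 0.000000, Gamma_vuv = -0.655593, Gamma_vvv = 0.000000; k3 = (-1.055945, -1.285563, -1.128130, 1.779915)
  k4: at (u, v) = (0.644405, -0.128556), (du/dtau, dv/dtau) = (-1.112813, -1.197009); Gamma_uuu = 0.000000, Gamma_uuv = 0.000000, Gamma_uvv = 0.706095, Gamma_vuu = 0.000000, Gamma_vuv = -0.633787, Gamma_vvv = 0.000000; k4 = (-1.112813, -1.197009, -1.011713, 1.688468)
  Y <- Y + (h/6)(k1 + 2k2 + 2k3 + k4): u = 0.6442, v = -0.1284, du/dtau = -1.1125, dv/dtau = -1.1968
step 2:
  k1: at (u, v) = (0.644179, -0.128439), (du/dtau, dv/dtau) = (-1.112523, -1.196772); Gamma_uuu = 0.000000, Gamma_uuv = 0.000000, Gamma_uvv = 0.706196, Gamma_vuu = 0.000000, Gamma_vuv = -0.633696, Gamma_vvv = 0.000000; k1 = (-1.112523, -1.196772, -1.011459, 1.687453)
  k2: at (u, v) = (0.588553, -0.188278), (du/dtau, dv/dtau) = (-1.163096, -1.112399); Gamma_uuu = 0.000000, Gamma_uuv = 0.000000, Gamma_uvv = 0.731090, Gamma_vuu = 0.000000, Gamma_vuv = -0.612119, Gamma_vvv = 0.000000; k2 = (-1.163096, -1.112399, -0.904674, 1.583952)
  k3: at (u, v) = (0.586024, -0.184059), (du/dtau, dv/dtau) = (-1.157757, -1.117574); Gamma_uuu = 0.000000, Gamma_uuv = 0.000000, Gamma_uvv = 0.732221, Gamma_vuu = 0.000000, Gamma_vuv = -0.611173, Gamma_vvv = 0.000000; k3 = (-1.157757, -1.117574, -0.914524, 1.581568)
  k4: at (u, v) = (0.528403, -0.240196), (du/dtau, dv/dtau) = (-1.203976, -1.038615); Gamma_uuu = 0.000000, Gamma_uuv = 0.000000, Gamma_uvv = 0.758007, Gamma_vuu = 0.000000, Gamma_vuv = -0.590382, Gamma_vvv = 0.000000; k4 = (-1.203976, -1.038615, -0.817679, 1.476506)
  Y <- Y + (h/6)(k1 + 2k2 + 2k3 + k4): u = 0.5282, v = -0.2400, du/dtau = -1.2036, dv/dtau = -1.0385
step 3:
  k1: at (u, v) = (0.528209, -0.240028), (du/dtau, dv/dtau) = (-1.203649, -1.038522); Gamma_uuu = 0.000000, Gamma_uuv = 0.000000, Gamma_uvv = 0.758094, Gamma_vuu = 0.000000, Gamma_vuv = -0.590314, Gamma_vvv = 0.000000; k1 = (-1.203649, -1.038522, -0.817626, 1.475804)
  k2: at (u, v) = (0.468026, -0.291954), (du/dtau, dv/dtau) = (-1.244530, -0.964732); Gamma_uuu = 0.000000, Gamma_uuv = 0.000000, Gamma_uvv = 0.785027, Gamma_vuu = 0.000000, Gamma_vuv = -0.570062, Gamma_vvv = 0.000000; k2 = (-1.244530, -0.964732, -0.730630, 1.368875)
  k3: at (u, v) = (0.465982, -0.288265), (du/dtau, dv/dtau) = (-1.240180, -0.970078); Gamma_uuu = 0.000000, Gamma_uuv = 0.000000, Gamma_uvv = 0.785942, Gamma_vuu = 0.000000, Gamma_vuv = -0.569398, Gamma_vvv = 0.000000; k3 = (-1.240180, -0.970078, -0.739612, 1.370054)
  k4: at (u, v) = (0.404191, -0.337036), (du/dtau, dv/dtau) = (-1.277610, -0.901517); Gamma_uuu = 0.000000, Gamma_uuv = 0.000000, Gamma_uvv = 0.813594, Gamma_vuu = 0.000000, Gamma_vuv = -0.550045, Gamma_vvv = 0.000000; k4 = (-1.277610, -0.901517, -0.661234, 1.267070)
  Y <- Y + (h/6)(k1 + 2k2 + 2k3 + k4): u = 0.4040, v = -0.3369, du/dtau = -1.2773, dv/dtau = -0.9015
step 4:
  k1: at (u, v) = (0.404031, -0.336856), (du/dtau, dv/dtau) = (-1.277305, -0.901510); Gamma_uuu = 0.000000, Gamma_uuv = 0.000000, Gamma_uvv = 0.813666, Gamma_vuu = 0.000000, Gamma_vuv = -0.549997, Gamma_vvv = 0.000000; k1 = (-1.277305, -0.901510, -0.661282, 1.266646)
  k2: at (u, v) = (0.340166, -0.381931), (du/dtau, dv/dtau) = (-1.310369, -0.838177); Gamma_uuu = 0.000000, Gamma_uuv = 0.000000, Gamma_uvv = 0.842246, Gamma_vuu = 0.000000, Gamma_vuv = -0.531334, Gamma_vvv = 0.000000; k2 = (-1.310369, -0.838177, -0.591713, 1.167150)
  k3: at (u, v) = (0.338512, -0.378764), (du/dtau, dv/dtau) = (-1.306890, -0.843152); Gamma_uuu = 0.000000, Gamma_uuv = 0.000000, Gamma_uvv = 0.842986, Gamma_vuu = 0.000000, Gamma_vuv = -0.530867, Gamma_vvv = 0.000000; k3 = (-1.306890, -0.843152, -0.599284, 1.169933)
  k4: at (u, v) = (0.273342, -0.421171), (du/dtau, dv/dtau) = (-1.337233, -0.784516); Gamma_uuu = 0.000000, Gamma_uuv = 0.000000, Gamma_uvv = 0.872151, Gamma_vuu = 0.000000, Gamma_vuv = -0.513115, Gamma_vvv = 0.000000; k4 = (-1.337233, -0.784516, -0.536779, 1.076599)
  Y <- Y + (h/6)(k1 + 2k2 + 2k3 + k4): u = 0.2732, v = -0.4210, du/dtau = -1.3370, dv/dtau = -0.7846

Answer: u = 0.2732, v = -0.4210, du/dtau = -1.3370, dv/dtau = -0.7846


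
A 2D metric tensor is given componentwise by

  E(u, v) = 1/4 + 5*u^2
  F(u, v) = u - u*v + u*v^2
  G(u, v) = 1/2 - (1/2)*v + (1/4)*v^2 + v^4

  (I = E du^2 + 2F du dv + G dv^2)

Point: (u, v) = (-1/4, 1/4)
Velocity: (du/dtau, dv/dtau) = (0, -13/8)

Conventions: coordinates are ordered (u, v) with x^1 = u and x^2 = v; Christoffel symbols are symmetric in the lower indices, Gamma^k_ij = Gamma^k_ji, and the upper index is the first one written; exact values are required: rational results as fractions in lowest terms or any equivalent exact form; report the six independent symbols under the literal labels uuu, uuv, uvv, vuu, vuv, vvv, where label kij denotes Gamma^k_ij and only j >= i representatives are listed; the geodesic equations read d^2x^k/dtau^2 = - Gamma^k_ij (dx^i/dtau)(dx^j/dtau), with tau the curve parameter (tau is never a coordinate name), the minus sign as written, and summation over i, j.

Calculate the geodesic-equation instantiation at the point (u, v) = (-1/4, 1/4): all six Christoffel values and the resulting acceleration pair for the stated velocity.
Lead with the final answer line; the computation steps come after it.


Answer: Gamma_uuu = -336/185, Gamma_uuv = 0, Gamma_uvv = 18/185, Gamma_vuu = 208/185, Gamma_vuv = 0, Gamma_vvv = -64/185; accelerations (d^2u/dtau^2, d^2v/dtau^2) = (-1521/5920, 169/185)

E = 9/16, F = -13/64, G = 101/256 at the point
E_u = -5/2, E_v = 0, F_u = 13/16, F_v = 1/8, G_u = 0, G_v = -5/16
EG - F^2 = 185/1024;  g^inv = (1024/185) * [[101/256, 13/64], [13/64, 9/16]]
first-kind symbols [ij,l] = (1/2)(d_i g_jl + d_j g_il - d_l g_ij): [uu,u] = E_u/2 = -5/4, [uu,v] = F_u - E_v/2 = 13/16, [uv,u] = E_v/2 = 0, [uv,v] = G_u/2 = 0, [vv,u] = F_v - G_u/2 = 1/8, [vv,v] = G_v/2 = -5/32
Gamma^u_ij = (G*[ij,u] - F*[ij,v])/(EG - F^2), Gamma^v_ij = (E*[ij,v] - F*[ij,u])/(EG - F^2)
Gamma_uuu = -336/185, Gamma_uuv = 0, Gamma_uvv = 18/185, Gamma_vuu = 208/185, Gamma_vuv = 0, Gamma_vvv = -64/185
d^2u/dtau^2 = -(Gamma_uuu*(0)^2 + 2*Gamma_uuv*(0)*(-13/8) + Gamma_uvv*(-13/8)^2) = -1521/5920
d^2v/dtau^2 = -(Gamma_vuu*(0)^2 + 2*Gamma_vuv*(0)*(-13/8) + Gamma_vvv*(-13/8)^2) = 169/185


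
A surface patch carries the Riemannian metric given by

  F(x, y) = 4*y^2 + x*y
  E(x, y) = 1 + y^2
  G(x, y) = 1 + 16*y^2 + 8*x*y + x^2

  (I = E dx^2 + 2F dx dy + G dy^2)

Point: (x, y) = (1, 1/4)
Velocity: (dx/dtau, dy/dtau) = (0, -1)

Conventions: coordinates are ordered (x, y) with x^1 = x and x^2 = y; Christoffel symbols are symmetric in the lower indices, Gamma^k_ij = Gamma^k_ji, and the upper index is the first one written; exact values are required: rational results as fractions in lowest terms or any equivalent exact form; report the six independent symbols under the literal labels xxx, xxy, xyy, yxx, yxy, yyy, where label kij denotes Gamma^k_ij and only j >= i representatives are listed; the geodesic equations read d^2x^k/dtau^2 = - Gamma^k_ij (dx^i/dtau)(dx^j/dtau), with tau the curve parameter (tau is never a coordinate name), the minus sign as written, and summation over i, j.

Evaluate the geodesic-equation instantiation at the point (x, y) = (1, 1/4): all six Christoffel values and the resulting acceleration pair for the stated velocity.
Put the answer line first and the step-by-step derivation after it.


Answer: Gamma_xxx = 0, Gamma_xxy = 4/81, Gamma_xyy = 16/81, Gamma_yxx = 0, Gamma_yxy = 32/81, Gamma_yyy = 128/81; accelerations (d^2x/dtau^2, d^2y/dtau^2) = (-16/81, -128/81)

E = 17/16, F = 1/2, G = 5 at the point
E_x = 0, E_y = 1/2, F_x = 1/4, F_y = 3, G_x = 4, G_y = 16
EG - F^2 = 81/16;  g^inv = (16/81) * [[5, -1/2], [-1/2, 17/16]]
first-kind symbols [ij,l] = (1/2)(d_i g_jl + d_j g_il - d_l g_ij): [xx,x] = E_x/2 = 0, [xx,y] = F_x - E_y/2 = 0, [xy,x] = E_y/2 = 1/4, [xy,y] = G_x/2 = 2, [yy,x] = F_y - G_x/2 = 1, [yy,y] = G_y/2 = 8
Gamma^x_ij = (G*[ij,x] - F*[ij,y])/(EG - F^2), Gamma^y_ij = (E*[ij,y] - F*[ij,x])/(EG - F^2)
Gamma_xxx = 0, Gamma_xxy = 4/81, Gamma_xyy = 16/81, Gamma_yxx = 0, Gamma_yxy = 32/81, Gamma_yyy = 128/81
d^2x/dtau^2 = -(Gamma_xxx*(0)^2 + 2*Gamma_xxy*(0)*(-1) + Gamma_xyy*(-1)^2) = -16/81
d^2y/dtau^2 = -(Gamma_yxx*(0)^2 + 2*Gamma_yxy*(0)*(-1) + Gamma_yyy*(-1)^2) = -128/81


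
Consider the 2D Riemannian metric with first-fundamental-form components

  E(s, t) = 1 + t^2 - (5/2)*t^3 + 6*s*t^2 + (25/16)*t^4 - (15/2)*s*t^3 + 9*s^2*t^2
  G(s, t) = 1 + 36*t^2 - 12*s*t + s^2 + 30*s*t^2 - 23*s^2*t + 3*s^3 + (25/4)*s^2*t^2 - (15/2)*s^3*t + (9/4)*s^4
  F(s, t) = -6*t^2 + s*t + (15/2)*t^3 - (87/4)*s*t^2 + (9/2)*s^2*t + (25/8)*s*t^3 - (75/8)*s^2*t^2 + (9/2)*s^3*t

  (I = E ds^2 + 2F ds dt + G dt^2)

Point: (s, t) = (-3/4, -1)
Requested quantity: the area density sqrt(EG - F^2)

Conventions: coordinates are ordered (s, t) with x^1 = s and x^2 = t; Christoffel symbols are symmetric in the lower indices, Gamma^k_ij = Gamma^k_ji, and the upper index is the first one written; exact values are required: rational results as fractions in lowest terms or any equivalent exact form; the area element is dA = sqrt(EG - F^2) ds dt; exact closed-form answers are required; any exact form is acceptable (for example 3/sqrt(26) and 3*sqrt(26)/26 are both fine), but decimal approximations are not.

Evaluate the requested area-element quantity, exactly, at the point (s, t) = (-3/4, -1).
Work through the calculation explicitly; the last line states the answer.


E = 1, F = 0, G = 19249/1024; EG - F^2 = 19249/1024

Answer: sqrt(EG - F^2) = sqrt(19249)/32


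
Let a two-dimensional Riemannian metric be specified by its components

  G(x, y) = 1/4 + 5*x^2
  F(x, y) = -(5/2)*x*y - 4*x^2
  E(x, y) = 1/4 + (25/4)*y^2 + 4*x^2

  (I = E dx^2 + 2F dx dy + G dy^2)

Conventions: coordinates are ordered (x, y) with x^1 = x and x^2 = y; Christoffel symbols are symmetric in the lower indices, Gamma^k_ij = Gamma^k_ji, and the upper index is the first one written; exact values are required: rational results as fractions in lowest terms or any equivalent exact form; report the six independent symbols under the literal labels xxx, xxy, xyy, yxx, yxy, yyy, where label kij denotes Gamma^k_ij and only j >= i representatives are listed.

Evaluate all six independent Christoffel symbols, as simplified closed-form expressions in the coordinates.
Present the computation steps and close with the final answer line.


E = 1/4 + (25/4)*y^2 + 4*x^2; F = -(5/2)*x*y - 4*x^2; G = 1/4 + 5*x^2
Gamma^k_ij = (1/2) g^{kl} (d_i g_jl + d_j g_il - d_l g_ij), with g^inv = (1/(EG-F^2)) [[G, -F], [-F, E]]
first partials: E_x = 8*x, E_y = (25/2)*y, F_x = -(5/2)*y - 8*x, F_y = -(5/2)*x, G_x = 10*x, G_y = 0
D = EG - F^2 = 1/16 + (25/16)*y^2 + (9/4)*x^2 + 25*x^2*y^2 - 20*x^3*y + 4*x^4
expanded: Gamma^x_xx = (G E_x - 2F F_x + F E_y)/(2D), Gamma^x_xy = (G E_y - F G_x)/(2D), Gamma^x_yy = (2G F_y - G G_x - F G_y)/(2D), Gamma^y_xx = (2E F_x - E E_y - F E_x)/(2D), Gamma^y_xy = (E G_x - F E_y)/(2D), Gamma^y_yy = (E G_y - 2F F_y + F G_x)/(2D); substitute and cancel common factors

Answer: Gamma_xxx = (-192*x^3 - 880*x^2*y - 350*x*y^2 + 16*x)/(64*x^4 - 320*x^3*y + 400*x^2*y^2 + 36*x^2 + 25*y^2 + 1), Gamma_xxy = (320*x^3 + 700*x^2*y + 25*y)/(64*x^4 - 320*x^3*y + 400*x^2*y^2 + 36*x^2 + 25*y^2 + 1), Gamma_xyy = (-600*x^3 - 30*x)/(64*x^4 - 320*x^3*y + 400*x^2*y^2 + 36*x^2 + 25*y^2 + 1), Gamma_yxx = (-256*x^3 - 400*x^2*y - 800*x*y^2 - 32*x - 875*y^3 - 35*y)/(64*x^4 - 320*x^3*y + 400*x^2*y^2 + 36*x^2 + 25*y^2 + 1), Gamma_yxy = (320*x^3 + 400*x^2*y + 750*x*y^2 + 20*x)/(64*x^4 - 320*x^3*y + 400*x^2*y^2 + 36*x^2 + 25*y^2 + 1), Gamma_yyy = (-480*x^3 - 300*x^2*y)/(64*x^4 - 320*x^3*y + 400*x^2*y^2 + 36*x^2 + 25*y^2 + 1)


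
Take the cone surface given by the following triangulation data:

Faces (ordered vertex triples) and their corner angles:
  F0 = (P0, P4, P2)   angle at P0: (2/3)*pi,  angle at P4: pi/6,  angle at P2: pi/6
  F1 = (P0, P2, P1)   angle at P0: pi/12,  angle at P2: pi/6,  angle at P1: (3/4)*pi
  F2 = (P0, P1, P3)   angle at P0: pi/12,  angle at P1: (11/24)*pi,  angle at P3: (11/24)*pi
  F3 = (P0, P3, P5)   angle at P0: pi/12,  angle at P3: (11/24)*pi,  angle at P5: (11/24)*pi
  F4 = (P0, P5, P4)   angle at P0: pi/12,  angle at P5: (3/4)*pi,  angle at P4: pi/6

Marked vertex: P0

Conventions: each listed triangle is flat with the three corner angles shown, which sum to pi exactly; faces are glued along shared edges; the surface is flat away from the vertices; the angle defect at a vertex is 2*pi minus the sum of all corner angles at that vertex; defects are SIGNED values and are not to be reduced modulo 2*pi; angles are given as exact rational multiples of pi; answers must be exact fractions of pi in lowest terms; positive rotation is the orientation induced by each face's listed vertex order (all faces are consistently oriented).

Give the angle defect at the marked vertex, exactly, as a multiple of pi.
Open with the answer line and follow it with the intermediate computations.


Answer: defect(P0) = pi

Sum of corner angles at P0: pi
defect = 2*pi - pi


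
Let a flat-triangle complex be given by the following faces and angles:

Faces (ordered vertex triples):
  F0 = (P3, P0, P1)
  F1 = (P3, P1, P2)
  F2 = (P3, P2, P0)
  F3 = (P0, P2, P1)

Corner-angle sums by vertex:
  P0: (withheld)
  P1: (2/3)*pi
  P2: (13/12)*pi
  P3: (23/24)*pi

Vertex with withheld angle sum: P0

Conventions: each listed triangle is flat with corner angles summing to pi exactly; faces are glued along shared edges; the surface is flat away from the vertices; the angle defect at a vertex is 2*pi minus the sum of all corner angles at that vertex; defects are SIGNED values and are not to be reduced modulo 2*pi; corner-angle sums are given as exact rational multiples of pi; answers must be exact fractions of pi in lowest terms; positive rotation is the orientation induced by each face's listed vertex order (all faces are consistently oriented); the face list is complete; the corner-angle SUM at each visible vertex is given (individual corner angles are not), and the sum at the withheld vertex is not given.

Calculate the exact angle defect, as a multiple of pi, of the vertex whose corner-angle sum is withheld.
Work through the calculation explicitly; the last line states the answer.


V = 4, E = 6, F = 4; chi = V - E + F = 2
Gauss-Bonnet: total defect = 2*pi*chi = 4*pi; visible defects sum to (79/24)*pi

Answer: defect(P0) = (17/24)*pi


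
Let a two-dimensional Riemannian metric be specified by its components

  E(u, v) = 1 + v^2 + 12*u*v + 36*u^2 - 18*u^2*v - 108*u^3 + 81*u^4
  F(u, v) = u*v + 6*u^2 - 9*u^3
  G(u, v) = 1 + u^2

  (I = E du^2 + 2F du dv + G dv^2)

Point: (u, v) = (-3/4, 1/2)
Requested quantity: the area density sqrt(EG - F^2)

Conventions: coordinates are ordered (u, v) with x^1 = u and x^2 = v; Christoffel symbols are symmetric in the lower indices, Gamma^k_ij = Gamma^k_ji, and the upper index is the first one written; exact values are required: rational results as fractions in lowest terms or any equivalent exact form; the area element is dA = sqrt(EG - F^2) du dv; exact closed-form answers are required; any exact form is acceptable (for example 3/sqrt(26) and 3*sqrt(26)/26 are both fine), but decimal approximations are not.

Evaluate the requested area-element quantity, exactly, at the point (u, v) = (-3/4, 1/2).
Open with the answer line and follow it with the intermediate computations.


Answer: sqrt(EG - F^2) = 5*sqrt(857)/16

E = 21281/256, F = 435/64, G = 25/16; EG - F^2 = 21425/256


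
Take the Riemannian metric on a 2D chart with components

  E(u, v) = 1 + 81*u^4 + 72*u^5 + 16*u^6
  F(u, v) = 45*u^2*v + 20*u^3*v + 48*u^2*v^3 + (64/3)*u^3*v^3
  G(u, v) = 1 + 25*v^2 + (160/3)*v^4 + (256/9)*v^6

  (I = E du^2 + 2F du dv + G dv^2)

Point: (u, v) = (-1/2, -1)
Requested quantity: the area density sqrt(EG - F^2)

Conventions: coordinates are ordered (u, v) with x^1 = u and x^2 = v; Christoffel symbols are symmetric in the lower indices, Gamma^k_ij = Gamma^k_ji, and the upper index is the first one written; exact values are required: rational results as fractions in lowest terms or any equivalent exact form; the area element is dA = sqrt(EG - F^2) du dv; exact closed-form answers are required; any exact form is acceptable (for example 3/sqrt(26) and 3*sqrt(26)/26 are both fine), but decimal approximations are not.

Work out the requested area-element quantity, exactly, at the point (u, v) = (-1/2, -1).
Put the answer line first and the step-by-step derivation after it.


Answer: sqrt(EG - F^2) = sqrt(15961)/12

E = 65/16, F = -217/12, G = 970/9; EG - F^2 = 15961/144


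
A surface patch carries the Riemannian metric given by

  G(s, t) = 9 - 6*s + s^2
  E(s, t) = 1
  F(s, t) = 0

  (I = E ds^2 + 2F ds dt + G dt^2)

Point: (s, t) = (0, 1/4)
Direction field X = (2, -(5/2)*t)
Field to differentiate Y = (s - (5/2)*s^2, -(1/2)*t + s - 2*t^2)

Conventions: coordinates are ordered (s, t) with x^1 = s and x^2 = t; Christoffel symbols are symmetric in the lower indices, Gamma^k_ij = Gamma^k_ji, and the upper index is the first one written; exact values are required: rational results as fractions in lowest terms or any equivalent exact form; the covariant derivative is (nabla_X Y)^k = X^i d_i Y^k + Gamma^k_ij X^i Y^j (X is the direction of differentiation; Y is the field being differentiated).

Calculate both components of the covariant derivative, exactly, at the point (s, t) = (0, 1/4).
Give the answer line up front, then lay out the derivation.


Answer: (nabla_X Y)^s = 79/32, (nabla_X Y)^t = 149/48

E = 1, F = 0, G = 9 at the point
E_s = 0, E_t = 0, F_s = 0, F_t = 0, G_s = -6, G_t = 0
EG - F^2 = 9;  g^inv = (1/9) * [[9, 0], [0, 1]]
first-kind symbols [ij,l] = (1/2)(d_i g_jl + d_j g_il - d_l g_ij): [ss,s] = E_s/2 = 0, [ss,t] = F_s - E_t/2 = 0, [st,s] = E_t/2 = 0, [st,t] = G_s/2 = -3, [tt,s] = F_t - G_s/2 = 3, [tt,t] = G_t/2 = 0
Gamma^s_ij = (G*[ij,s] - F*[ij,t])/(EG - F^2), Gamma^t_ij = (E*[ij,t] - F*[ij,s])/(EG - F^2)
Gamma_sss = 0, Gamma_sst = 0, Gamma_stt = 3, Gamma_tss = 0, Gamma_tst = -1/3, Gamma_ttt = 0
X = (2, -5/8), Y = (0, -1/4) at the point
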